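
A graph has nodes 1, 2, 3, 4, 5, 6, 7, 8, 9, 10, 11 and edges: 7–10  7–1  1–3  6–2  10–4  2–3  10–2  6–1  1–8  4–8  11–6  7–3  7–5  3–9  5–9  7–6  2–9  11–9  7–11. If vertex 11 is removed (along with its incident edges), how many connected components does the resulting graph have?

With 11 gone, the remaining components are: {1, 2, 3, 4, 5, 6, 7, 8, 9, 10}.
That is 1 component.

1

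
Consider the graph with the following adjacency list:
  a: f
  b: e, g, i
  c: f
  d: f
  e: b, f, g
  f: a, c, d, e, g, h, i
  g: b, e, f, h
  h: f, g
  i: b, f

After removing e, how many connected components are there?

1

With e gone, the remaining components are: {a, b, c, d, f, g, h, i}.
That is 1 component.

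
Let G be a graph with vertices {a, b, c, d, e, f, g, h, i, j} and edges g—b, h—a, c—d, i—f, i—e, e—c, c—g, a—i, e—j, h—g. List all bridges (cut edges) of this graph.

b-g, c-d, e-j, f-i

The edges on the cycle h-a-i-e-c-g-h are not bridges since each lies on that cycle.
But removing j—e disconnects j from e; removing g—b disconnects g from b; removing i—f disconnects i from f; removing d—c disconnects d from c — these are bridges.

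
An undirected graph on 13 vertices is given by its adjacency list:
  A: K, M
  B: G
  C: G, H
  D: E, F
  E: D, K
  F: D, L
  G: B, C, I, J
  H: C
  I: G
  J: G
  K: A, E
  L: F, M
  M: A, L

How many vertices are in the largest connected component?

Starting from B we can reach B, C, G, H, I, J. That is one component of size 6.
Starting from A we can reach A, D, E, F, K, L, M. That is one component of size 7.
The largest has 7 vertices.

7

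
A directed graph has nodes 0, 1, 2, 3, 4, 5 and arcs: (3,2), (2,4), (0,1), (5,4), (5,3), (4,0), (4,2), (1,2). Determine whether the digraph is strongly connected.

There is no directed path from 3 to 5, so the graph is not strongly connected.

No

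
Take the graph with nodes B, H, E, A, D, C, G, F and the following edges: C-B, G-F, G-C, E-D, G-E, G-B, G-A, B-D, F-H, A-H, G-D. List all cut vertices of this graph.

G

Removing G increases the component count from 1 to 2, so G is a cut vertex.
By contrast removing E leaves 1 component; it is not a cut vertex. No other vertex is a cut vertex either.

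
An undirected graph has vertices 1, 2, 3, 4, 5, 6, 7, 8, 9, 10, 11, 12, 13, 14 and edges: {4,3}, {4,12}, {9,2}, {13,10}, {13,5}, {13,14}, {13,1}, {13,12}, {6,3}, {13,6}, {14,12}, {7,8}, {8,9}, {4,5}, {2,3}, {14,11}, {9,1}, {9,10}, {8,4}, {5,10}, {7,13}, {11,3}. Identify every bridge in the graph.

The edges on the cycle 7-13-14-11-3-2-9-8-7 are not bridges since each lies on that cycle.
Every edge lies on some cycle, so there are no bridges.

none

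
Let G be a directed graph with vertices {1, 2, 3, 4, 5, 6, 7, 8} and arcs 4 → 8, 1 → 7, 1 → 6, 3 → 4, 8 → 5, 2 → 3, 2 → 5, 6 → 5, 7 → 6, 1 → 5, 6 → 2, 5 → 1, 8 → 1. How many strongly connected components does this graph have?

1

{1, 2, 3, 4, 5, 6, 7, 8} are all mutually reachable — one SCC of size 8.
That gives 1 strongly connected component.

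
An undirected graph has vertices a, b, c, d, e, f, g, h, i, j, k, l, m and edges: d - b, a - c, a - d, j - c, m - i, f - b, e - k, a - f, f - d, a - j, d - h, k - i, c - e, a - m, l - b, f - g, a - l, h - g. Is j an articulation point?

Deleting j leaves 1 component (was 1) (its neighbors a, c remain connected to each other), so j is not a cut vertex.

No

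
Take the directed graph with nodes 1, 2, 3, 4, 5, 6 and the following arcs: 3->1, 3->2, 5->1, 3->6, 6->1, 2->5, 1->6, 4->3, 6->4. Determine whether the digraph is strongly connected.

From 3 we can reach every vertex (1, 2, 3, 4, 5, 6), and every vertex can reach 3 (1, 2, 3, 4, 5, 6). So the whole graph is one strongly connected component.

Yes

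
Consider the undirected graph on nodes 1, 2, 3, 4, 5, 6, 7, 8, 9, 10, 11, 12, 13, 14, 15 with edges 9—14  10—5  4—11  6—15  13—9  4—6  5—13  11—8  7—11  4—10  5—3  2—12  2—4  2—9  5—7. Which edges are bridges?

The edges on the cycle 2-4-10-5-13-9-2 are not bridges since each lies on that cycle.
But removing 15—6 disconnects 15 from 6; removing 2—12 disconnects 2 from 12; removing 11—8 disconnects 11 from 8; removing 14—9 disconnects 14 from 9 — these are bridges.
In total 6 edges are bridges.

11-8, 12-2, 14-9, 15-6, 3-5, 4-6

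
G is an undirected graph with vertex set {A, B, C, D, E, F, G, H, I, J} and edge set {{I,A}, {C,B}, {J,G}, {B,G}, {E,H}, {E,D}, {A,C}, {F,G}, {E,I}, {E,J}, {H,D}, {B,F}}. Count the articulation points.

1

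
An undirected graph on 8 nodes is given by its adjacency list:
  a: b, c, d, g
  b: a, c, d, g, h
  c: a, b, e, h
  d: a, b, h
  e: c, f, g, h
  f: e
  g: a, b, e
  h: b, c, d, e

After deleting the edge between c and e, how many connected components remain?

c and e are still connected via c-h-e, so the component count stays at 1.

1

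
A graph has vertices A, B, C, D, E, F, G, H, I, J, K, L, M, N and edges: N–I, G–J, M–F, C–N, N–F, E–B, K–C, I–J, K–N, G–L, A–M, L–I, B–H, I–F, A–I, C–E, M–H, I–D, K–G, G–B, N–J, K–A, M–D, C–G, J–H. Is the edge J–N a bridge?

No

After removing J–N, the path J-I-N still connects them, so the edge is not a bridge.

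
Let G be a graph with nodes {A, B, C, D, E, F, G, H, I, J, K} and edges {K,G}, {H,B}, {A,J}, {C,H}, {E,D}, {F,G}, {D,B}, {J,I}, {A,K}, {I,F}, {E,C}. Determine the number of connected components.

2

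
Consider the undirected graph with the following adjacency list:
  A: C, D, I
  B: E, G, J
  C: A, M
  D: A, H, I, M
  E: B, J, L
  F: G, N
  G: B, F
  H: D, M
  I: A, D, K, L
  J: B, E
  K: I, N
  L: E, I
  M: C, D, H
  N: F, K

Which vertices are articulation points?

Removing I increases the component count from 1 to 2, so I is a cut vertex.
By contrast removing F leaves 1 component; it is not a cut vertex. No other vertex is a cut vertex either.

I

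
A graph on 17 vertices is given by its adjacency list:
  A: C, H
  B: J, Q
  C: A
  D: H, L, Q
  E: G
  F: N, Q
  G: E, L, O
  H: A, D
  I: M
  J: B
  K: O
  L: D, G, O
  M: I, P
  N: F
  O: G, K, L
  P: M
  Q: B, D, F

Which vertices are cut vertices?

A, B, D, F, G, H, L, M, O, Q

Removing A increases the component count from 2 to 3, so A is a cut vertex.
Removing B increases the component count from 2 to 3, so B is a cut vertex.
Removing D increases the component count from 2 to 4, so D is a cut vertex.
Likewise F, G, H, L, M, O, Q are cut vertices.
By contrast removing J leaves 2 components; it is not a cut vertex. No other vertex is a cut vertex either.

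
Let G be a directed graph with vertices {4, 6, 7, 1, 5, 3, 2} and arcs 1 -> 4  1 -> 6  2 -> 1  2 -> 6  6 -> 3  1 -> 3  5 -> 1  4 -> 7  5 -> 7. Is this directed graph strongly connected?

There is no directed path from 3 to 5, so the graph is not strongly connected.

No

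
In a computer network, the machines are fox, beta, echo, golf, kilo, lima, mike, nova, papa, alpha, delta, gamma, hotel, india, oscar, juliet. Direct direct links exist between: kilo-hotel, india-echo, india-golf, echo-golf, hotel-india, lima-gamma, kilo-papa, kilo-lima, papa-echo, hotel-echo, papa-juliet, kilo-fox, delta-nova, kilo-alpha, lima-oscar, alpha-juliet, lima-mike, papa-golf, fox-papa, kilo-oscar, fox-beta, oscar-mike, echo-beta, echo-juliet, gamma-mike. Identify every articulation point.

kilo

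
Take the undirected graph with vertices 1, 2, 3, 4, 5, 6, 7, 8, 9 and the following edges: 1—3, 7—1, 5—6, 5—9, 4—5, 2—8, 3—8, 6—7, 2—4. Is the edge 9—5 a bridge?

Removing 9—5 leaves no path between 9 and 5: the component count goes from 1 to 2. So it is a bridge.

Yes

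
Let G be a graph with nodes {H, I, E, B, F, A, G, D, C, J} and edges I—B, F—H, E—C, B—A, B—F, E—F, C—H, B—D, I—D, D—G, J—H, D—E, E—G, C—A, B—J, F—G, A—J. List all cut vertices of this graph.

none

Removing B, for instance, still leaves 1 component. No single vertex removal increases the component count — the graph has no articulation points.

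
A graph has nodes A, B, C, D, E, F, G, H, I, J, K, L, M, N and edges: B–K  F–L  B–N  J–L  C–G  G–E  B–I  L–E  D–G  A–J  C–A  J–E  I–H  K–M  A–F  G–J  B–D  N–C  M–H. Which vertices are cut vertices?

B

Removing B increases the component count from 1 to 2, so B is a cut vertex.
By contrast removing G leaves 1 component; it is not a cut vertex. No other vertex is a cut vertex either.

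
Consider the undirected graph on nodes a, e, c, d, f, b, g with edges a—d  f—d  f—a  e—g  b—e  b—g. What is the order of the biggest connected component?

c is isolated — a component by itself.
Starting from a we can reach a, d, f. That is one component of size 3.
Starting from b we can reach b, e, g. That is one component of size 3.
The largest has 3 vertices.

3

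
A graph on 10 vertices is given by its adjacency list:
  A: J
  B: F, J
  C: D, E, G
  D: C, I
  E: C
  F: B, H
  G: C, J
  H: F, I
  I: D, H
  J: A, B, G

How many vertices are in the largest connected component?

Starting from A we can reach A, B, C, D, E, F, G, H, I, J. That is one component of size 10.
The largest has 10 vertices.

10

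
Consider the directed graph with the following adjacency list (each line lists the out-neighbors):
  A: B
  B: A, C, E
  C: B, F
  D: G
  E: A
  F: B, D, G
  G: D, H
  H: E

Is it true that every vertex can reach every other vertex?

From A we can reach every vertex (A, B, C, D, E, F, G, H), and every vertex can reach A (A, B, C, D, E, F, G, H). So the whole graph is one strongly connected component.

Yes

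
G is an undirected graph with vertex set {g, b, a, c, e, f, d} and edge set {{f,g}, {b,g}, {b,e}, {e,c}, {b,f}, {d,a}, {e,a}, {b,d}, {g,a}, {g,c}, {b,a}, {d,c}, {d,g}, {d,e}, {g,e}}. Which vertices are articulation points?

none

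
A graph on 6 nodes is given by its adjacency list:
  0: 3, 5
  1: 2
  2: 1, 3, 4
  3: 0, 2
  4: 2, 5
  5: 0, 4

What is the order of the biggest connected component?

6

Starting from 0 we can reach 0, 1, 2, 3, 4, 5. That is one component of size 6.
The largest has 6 vertices.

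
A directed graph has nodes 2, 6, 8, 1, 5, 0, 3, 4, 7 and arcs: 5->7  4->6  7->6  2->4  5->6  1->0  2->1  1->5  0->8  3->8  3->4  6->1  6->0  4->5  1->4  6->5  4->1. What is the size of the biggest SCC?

{1, 4, 5, 6, 7} are all mutually reachable — one SCC of size 5.
{8} is an SCC by itself.
{2} is an SCC by itself.
{3} is an SCC by itself.
{0} is an SCC by itself.
The largest has 5 vertices.

5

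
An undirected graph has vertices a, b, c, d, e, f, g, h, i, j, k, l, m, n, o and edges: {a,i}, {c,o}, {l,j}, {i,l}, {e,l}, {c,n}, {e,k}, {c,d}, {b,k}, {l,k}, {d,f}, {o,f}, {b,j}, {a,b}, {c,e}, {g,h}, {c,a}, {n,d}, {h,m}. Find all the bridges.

The edges on the cycle c-o-f-d-c are not bridges since each lies on that cycle.
But removing h - m disconnects h from m; removing g - h disconnects g from h — these are bridges.

g-h, h-m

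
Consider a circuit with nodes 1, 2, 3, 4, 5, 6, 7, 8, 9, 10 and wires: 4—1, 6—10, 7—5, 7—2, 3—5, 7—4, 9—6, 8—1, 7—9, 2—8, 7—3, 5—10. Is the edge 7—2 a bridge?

No

After removing 7—2, the path 7-4-1-8-2 still connects them, so the edge is not a bridge.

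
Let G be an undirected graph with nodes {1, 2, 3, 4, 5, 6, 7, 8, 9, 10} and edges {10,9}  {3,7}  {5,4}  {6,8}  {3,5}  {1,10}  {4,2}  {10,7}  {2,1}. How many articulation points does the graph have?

Removing 10 increases the component count from 2 to 3, so 10 is a cut vertex.
By contrast removing 1 leaves 2 components; it is not a cut vertex. No other vertex is a cut vertex either.

1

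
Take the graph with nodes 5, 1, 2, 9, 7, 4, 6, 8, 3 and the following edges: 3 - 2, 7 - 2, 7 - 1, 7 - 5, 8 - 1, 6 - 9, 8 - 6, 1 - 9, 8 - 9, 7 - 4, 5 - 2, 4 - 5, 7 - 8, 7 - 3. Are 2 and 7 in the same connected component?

From 2 we can reach 1, 2, 3, 4, 5, 6, 7, 8, 9, which includes 7.

Yes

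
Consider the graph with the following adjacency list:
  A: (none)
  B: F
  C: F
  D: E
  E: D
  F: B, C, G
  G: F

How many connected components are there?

3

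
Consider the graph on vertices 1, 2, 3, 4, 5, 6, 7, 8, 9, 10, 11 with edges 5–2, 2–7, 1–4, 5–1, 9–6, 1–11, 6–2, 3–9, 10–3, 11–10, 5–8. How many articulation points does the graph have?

3

Removing 1 increases the component count from 1 to 2, so 1 is a cut vertex.
Removing 2 increases the component count from 1 to 2, so 2 is a cut vertex.
Removing 5 increases the component count from 1 to 2, so 5 is a cut vertex.
By contrast removing 10 leaves 1 component; it is not a cut vertex. No other vertex is a cut vertex either.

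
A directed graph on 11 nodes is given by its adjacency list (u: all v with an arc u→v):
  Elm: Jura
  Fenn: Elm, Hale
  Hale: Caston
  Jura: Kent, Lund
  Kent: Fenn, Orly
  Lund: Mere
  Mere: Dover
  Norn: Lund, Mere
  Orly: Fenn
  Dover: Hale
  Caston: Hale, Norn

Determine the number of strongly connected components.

{Hale, Lund, Mere, Norn, Dover, Caston} are all mutually reachable — one SCC of size 6.
{Elm, Fenn, Jura, Kent, Orly} are all mutually reachable — one SCC of size 5.
That gives 2 strongly connected components.

2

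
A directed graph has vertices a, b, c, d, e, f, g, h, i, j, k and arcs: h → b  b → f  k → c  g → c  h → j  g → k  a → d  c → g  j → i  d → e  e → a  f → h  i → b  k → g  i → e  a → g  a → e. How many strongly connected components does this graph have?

{b, f, h, i, j} are all mutually reachable — one SCC of size 5.
{c, g, k} are all mutually reachable — one SCC of size 3.
{a, d, e} are all mutually reachable — one SCC of size 3.
That gives 3 strongly connected components.

3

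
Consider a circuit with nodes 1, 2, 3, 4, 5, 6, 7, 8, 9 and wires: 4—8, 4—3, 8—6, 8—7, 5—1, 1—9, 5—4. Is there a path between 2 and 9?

No

The component containing 2 is {2}, and 9 is not in it.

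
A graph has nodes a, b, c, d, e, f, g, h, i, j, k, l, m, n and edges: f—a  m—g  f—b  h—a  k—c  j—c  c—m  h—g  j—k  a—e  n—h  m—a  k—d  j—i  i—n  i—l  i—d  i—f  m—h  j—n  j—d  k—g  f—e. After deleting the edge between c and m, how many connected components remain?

1

c and m are still connected via c-k-g-m, so the component count stays at 1.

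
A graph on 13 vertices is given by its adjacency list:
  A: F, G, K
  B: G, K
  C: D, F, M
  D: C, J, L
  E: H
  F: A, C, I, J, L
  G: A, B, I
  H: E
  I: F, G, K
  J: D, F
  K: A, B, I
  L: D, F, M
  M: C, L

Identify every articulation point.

F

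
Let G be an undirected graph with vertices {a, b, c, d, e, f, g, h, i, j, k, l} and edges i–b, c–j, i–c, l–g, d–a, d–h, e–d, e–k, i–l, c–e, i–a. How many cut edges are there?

The edges on the cycle i-c-e-d-a-i are not bridges since each lies on that cycle.
But removing i–l disconnects i from l; removing d–h disconnects d from h; removing g–l disconnects g from l; removing i–b disconnects i from b — these are bridges.
In total 6 edges are bridges.

6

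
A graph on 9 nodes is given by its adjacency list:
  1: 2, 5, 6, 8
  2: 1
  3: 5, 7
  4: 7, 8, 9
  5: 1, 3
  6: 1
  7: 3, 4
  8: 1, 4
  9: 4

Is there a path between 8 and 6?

Yes

From 8 we can reach 1, 2, 3, 4, 5, 6, 7, 8, 9, which includes 6.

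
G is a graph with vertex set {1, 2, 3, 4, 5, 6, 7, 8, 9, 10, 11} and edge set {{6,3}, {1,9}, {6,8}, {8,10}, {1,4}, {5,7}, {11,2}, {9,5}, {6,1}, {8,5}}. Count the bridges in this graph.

5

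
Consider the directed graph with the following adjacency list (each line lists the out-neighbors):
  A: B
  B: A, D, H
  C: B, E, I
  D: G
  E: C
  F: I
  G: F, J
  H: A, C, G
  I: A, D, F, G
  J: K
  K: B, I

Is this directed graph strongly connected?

Yes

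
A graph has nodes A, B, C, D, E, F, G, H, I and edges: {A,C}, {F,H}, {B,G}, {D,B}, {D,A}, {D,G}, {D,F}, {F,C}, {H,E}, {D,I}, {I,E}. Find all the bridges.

none

The edges on the cycle D-B-G-D are not bridges since each lies on that cycle.
Every edge lies on some cycle, so there are no bridges.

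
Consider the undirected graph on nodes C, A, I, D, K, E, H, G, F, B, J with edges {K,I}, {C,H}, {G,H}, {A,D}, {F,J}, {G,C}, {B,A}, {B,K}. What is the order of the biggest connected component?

5

E is isolated — a component by itself.
Starting from F we can reach F, J. That is one component of size 2.
Starting from C we can reach C, G, H. That is one component of size 3.
Starting from A we can reach A, B, D, I, K. That is one component of size 5.
The largest has 5 vertices.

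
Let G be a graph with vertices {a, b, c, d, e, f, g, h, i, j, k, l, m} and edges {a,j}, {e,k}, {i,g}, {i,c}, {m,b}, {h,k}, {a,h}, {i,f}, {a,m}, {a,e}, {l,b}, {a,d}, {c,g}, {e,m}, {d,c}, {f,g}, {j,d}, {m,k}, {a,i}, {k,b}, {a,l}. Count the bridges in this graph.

0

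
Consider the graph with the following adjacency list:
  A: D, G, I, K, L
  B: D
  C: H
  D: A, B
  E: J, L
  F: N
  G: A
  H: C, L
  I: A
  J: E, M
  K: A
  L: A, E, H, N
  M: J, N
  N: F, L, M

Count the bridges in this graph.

The edges on the cycle L-N-M-J-E-L are not bridges since each lies on that cycle.
But removing D-A disconnects D from A; removing D-B disconnects D from B; removing H-C disconnects H from C; removing G-A disconnects G from A — these are bridges.
In total 9 edges are bridges.

9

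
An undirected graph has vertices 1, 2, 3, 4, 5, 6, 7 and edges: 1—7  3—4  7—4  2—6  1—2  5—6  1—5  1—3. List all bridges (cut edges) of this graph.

none

The edges on the cycle 1-2-6-5-1 are not bridges since each lies on that cycle.
Every edge lies on some cycle, so there are no bridges.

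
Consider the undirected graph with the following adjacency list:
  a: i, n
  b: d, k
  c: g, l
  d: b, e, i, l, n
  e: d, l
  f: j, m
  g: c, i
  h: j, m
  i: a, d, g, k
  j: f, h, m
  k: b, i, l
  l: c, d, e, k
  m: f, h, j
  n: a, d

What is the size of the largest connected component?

Starting from f we can reach f, h, j, m. That is one component of size 4.
Starting from a we can reach a, b, c, d, e, g, i, k, l, n. That is one component of size 10.
The largest has 10 vertices.

10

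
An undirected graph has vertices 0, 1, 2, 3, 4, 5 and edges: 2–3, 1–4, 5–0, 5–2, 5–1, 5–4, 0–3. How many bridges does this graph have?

0

The edges on the cycle 5-1-4-5 are not bridges since each lies on that cycle.
Every edge lies on some cycle, so there are no bridges.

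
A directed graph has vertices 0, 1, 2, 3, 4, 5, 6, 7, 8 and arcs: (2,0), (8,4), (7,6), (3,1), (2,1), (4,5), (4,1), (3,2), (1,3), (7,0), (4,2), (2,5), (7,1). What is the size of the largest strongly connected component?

3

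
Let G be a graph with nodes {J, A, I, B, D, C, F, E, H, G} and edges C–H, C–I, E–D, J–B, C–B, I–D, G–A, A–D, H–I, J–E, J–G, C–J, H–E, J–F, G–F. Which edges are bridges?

The edges on the cycle C-H-I-C are not bridges since each lies on that cycle.
Every edge lies on some cycle, so there are no bridges.

none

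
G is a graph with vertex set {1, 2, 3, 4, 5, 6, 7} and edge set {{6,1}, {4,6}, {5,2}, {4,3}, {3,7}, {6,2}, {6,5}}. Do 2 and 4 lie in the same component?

From 2 we can reach 1, 2, 3, 4, 5, 6, 7, which includes 4.

Yes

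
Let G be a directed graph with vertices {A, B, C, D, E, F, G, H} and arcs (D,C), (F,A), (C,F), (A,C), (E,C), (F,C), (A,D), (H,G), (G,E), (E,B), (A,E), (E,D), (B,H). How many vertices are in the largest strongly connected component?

8

{A, B, C, D, E, F, G, H} are all mutually reachable — one SCC of size 8.
The largest has 8 vertices.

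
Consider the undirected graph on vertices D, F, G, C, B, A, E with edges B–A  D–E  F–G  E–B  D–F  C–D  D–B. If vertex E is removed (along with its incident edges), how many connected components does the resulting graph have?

1

With E gone, the remaining components are: {A, B, C, D, F, G}.
That is 1 component.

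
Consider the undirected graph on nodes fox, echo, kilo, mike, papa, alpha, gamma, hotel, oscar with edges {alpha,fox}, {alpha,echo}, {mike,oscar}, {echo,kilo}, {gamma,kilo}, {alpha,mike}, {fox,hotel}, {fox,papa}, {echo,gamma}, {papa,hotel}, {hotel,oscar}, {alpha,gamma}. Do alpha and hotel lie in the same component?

Yes

From alpha we can reach fox, echo, kilo, mike, papa, alpha, gamma, hotel, oscar, which includes hotel.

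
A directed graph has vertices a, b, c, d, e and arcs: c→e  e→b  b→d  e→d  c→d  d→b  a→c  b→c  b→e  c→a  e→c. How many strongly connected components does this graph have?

1

{a, b, c, d, e} are all mutually reachable — one SCC of size 5.
That gives 1 strongly connected component.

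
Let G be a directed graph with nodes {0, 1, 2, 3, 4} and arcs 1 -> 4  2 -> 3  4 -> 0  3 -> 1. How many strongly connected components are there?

5

{3} is an SCC by itself.
{2} is an SCC by itself.
{4} is an SCC by itself.
{0} is an SCC by itself.
{1} is an SCC by itself.
That gives 5 strongly connected components.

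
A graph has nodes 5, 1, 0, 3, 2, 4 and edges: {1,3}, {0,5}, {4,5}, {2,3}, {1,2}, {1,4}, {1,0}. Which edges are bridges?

The edges on the cycle 1-2-3-1 are not bridges since each lies on that cycle.
Every edge lies on some cycle, so there are no bridges.

none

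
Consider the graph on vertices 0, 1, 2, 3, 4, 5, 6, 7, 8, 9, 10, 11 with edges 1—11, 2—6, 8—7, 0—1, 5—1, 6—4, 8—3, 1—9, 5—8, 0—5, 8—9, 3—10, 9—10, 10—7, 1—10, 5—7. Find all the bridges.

The edges on the cycle 8-3-10-7-8 are not bridges since each lies on that cycle.
But removing 11—1 disconnects 11 from 1; removing 2—6 disconnects 2 from 6; removing 6—4 disconnects 6 from 4 — these are bridges.

1-11, 2-6, 4-6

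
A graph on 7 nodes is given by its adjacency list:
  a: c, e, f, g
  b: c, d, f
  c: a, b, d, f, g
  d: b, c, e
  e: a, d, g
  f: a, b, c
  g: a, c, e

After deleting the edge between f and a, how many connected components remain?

1

f and a are still connected via f-c-a, so the component count stays at 1.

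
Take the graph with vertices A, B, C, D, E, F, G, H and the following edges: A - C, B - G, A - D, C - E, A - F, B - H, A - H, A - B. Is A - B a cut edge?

No

After removing A - B, the path A-H-B still connects them, so the edge is not a bridge.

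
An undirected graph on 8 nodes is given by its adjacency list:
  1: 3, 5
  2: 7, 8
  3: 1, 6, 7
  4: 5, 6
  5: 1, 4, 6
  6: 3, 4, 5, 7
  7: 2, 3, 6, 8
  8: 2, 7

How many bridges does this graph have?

0

The edges on the cycle 7-2-8-7 are not bridges since each lies on that cycle.
Every edge lies on some cycle, so there are no bridges.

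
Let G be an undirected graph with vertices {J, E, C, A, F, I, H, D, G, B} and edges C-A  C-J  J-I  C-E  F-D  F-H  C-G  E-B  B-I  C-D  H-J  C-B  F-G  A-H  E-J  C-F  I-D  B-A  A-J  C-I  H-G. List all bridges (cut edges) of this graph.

none

The edges on the cycle C-E-B-C are not bridges since each lies on that cycle.
Every edge lies on some cycle, so there are no bridges.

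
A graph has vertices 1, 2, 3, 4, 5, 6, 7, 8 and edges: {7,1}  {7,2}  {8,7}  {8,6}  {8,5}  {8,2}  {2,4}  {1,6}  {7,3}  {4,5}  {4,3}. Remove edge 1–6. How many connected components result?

1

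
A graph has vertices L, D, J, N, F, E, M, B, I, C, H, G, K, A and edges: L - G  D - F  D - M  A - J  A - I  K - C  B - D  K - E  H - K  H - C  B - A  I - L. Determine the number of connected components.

N is isolated — a component by itself.
Starting from C we can reach C, E, H, K. That is one component of size 4.
Starting from A we can reach A, B, D, F, G, I, J, L, M. That is one component of size 9.
Total: 3 components.

3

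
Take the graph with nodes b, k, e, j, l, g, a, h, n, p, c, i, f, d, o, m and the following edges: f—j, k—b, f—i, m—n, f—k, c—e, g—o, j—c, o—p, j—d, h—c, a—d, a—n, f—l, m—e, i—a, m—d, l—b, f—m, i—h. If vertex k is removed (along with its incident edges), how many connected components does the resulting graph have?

With k gone, the remaining components are: {g, o, p}; {a, b, c, d, e, f, h, i, j, l, m, n}.
That is 2 components.

2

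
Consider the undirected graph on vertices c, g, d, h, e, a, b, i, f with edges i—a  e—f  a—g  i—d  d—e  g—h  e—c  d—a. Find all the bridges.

The edges on the cycle i-d-a-i are not bridges since each lies on that cycle.
But removing e—c disconnects e from c; removing a—g disconnects a from g; removing e—f disconnects e from f; removing d—e disconnects d from e — these are bridges.
In total 5 edges are bridges.

a-g, c-e, d-e, e-f, g-h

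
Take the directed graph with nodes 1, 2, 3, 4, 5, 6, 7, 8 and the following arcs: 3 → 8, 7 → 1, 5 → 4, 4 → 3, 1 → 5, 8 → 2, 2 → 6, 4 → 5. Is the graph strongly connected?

No

There is no directed path from 6 to 8, so the graph is not strongly connected.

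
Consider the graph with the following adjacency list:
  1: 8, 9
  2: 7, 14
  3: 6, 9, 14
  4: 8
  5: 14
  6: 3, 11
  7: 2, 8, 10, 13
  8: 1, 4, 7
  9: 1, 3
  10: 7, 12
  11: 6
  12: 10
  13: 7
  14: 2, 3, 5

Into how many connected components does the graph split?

Starting from 1 we can reach 1, 2, 3, 4, 5, 6, 7, 8, 9, 10, 11, 12, 13, 14. That is one component of size 14.
Total: 1 component.

1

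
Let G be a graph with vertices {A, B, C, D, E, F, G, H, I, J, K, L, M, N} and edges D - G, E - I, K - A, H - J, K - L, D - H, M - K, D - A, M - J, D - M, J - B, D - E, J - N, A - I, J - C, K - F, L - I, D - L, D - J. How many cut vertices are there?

3

Removing D increases the component count from 1 to 2, so D is a cut vertex.
Removing J increases the component count from 1 to 4, so J is a cut vertex.
Removing K increases the component count from 1 to 2, so K is a cut vertex.
By contrast removing L leaves 1 component; it is not a cut vertex. No other vertex is a cut vertex either.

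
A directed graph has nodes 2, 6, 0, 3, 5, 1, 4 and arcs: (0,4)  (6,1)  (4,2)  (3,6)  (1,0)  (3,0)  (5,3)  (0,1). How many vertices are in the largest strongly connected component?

2

{0, 1} are all mutually reachable — one SCC of size 2.
{2} is an SCC by itself.
{5} is an SCC by itself.
{6} is an SCC by itself.
{3} is an SCC by itself.
(and 1 more singleton SCC)
The largest has 2 vertices.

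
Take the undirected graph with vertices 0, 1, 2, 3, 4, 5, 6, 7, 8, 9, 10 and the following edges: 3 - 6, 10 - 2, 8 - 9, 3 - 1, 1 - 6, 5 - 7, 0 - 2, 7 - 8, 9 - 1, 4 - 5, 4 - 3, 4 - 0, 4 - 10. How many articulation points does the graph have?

1

Removing 4 increases the component count from 1 to 2, so 4 is a cut vertex.
By contrast removing 9 leaves 1 component; it is not a cut vertex. No other vertex is a cut vertex either.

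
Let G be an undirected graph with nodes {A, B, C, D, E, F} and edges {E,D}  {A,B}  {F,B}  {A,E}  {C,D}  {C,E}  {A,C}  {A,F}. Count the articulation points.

1

Removing A increases the component count from 1 to 2, so A is a cut vertex.
By contrast removing F leaves 1 component; it is not a cut vertex. No other vertex is a cut vertex either.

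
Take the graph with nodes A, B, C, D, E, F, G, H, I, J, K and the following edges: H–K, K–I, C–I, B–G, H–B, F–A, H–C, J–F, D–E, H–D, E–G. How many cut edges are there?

The edges on the cycle H-D-E-G-B-H are not bridges since each lies on that cycle.
But removing J–F disconnects J from F; removing F–A disconnects F from A — these are bridges.
That makes 2 bridges.

2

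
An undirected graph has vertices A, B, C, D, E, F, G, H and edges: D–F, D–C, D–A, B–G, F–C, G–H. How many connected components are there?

E is isolated — a component by itself.
Starting from B we can reach B, G, H. That is one component of size 3.
Starting from A we can reach A, C, D, F. That is one component of size 4.
Total: 3 components.

3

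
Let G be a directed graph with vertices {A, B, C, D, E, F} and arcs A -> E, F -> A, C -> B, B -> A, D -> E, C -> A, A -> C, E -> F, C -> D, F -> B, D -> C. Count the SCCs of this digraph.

{A, B, C, D, E, F} are all mutually reachable — one SCC of size 6.
That gives 1 strongly connected component.

1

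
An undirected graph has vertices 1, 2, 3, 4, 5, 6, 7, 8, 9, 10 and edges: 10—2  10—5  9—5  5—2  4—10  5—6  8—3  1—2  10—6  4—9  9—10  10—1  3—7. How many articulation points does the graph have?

1

Removing 3 increases the component count from 2 to 3, so 3 is a cut vertex.
By contrast removing 6 leaves 2 components; it is not a cut vertex. No other vertex is a cut vertex either.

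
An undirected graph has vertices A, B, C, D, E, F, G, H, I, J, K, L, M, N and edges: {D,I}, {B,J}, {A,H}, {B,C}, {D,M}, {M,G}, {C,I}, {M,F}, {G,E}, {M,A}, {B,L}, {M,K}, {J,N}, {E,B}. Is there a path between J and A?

Yes

From J we can reach A, B, C, D, E, F, G, H, I, J, K, L, M, N, which includes A.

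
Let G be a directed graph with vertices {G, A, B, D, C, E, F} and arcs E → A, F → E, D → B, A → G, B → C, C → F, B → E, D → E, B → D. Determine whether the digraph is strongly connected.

There is no directed path from A to C, so the graph is not strongly connected.

No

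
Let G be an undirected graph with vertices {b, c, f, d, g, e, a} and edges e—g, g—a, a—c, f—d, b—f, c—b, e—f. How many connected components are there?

1

Starting from a we can reach a, b, c, d, e, f, g. That is one component of size 7.
Total: 1 component.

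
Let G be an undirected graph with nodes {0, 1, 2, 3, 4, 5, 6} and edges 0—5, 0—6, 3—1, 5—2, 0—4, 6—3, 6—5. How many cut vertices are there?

4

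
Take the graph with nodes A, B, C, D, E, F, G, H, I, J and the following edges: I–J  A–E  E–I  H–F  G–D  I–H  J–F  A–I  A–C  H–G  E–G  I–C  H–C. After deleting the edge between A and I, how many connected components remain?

2

A and I are still connected via A-E-I, so the component count stays at 2.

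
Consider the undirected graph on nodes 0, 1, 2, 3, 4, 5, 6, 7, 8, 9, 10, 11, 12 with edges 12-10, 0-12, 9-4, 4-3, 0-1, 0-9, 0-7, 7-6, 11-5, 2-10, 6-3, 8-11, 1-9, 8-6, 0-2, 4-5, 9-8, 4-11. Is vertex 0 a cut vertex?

Yes

Deleting 0 raises the number of components from 1 to 2, so 0 is a cut vertex.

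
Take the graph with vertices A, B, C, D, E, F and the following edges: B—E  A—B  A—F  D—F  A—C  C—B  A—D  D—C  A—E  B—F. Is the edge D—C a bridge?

No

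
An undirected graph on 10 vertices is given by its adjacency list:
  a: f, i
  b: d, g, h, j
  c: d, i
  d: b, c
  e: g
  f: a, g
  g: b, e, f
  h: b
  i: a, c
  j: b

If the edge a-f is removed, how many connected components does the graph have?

a and f are still connected via a-i-c-d-b-g-f, so the component count stays at 1.

1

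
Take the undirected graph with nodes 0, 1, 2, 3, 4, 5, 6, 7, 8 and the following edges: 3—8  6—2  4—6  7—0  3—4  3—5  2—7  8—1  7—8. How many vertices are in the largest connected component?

Starting from 0 we can reach 0, 1, 2, 3, 4, 5, 6, 7, 8. That is one component of size 9.
The largest has 9 vertices.

9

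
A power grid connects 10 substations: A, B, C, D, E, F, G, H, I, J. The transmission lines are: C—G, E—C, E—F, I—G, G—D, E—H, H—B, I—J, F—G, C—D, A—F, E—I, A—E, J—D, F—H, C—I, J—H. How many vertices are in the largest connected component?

10

Starting from A we can reach A, B, C, D, E, F, G, H, I, J. That is one component of size 10.
The largest has 10 vertices.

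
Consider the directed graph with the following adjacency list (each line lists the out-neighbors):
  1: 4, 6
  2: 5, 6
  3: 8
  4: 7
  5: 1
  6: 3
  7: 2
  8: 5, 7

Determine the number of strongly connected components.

1

{1, 2, 3, 4, 5, 6, 7, 8} are all mutually reachable — one SCC of size 8.
That gives 1 strongly connected component.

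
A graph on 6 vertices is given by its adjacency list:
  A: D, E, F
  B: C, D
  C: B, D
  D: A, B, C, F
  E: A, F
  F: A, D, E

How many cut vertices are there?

Removing D increases the component count from 1 to 2, so D is a cut vertex.
By contrast removing F leaves 1 component; it is not a cut vertex. No other vertex is a cut vertex either.

1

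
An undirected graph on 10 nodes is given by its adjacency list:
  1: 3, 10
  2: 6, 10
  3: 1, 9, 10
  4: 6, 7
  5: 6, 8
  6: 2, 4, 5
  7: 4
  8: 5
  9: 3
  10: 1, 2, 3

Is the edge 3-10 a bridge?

No

After removing 3-10, the path 3-1-10 still connects them, so the edge is not a bridge.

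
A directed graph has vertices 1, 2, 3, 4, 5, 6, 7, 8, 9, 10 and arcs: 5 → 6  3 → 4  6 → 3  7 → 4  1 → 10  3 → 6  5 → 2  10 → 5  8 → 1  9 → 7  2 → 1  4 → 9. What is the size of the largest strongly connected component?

4

{1, 2, 5, 10} are all mutually reachable — one SCC of size 4.
{4, 7, 9} are all mutually reachable — one SCC of size 3.
{3, 6} are all mutually reachable — one SCC of size 2.
{8} is an SCC by itself.
The largest has 4 vertices.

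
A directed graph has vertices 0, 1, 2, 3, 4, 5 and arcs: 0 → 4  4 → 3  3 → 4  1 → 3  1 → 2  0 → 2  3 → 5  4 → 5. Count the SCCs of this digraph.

5

{3, 4} are all mutually reachable — one SCC of size 2.
{2} is an SCC by itself.
{1} is an SCC by itself.
{0} is an SCC by itself.
{5} is an SCC by itself.
That gives 5 strongly connected components.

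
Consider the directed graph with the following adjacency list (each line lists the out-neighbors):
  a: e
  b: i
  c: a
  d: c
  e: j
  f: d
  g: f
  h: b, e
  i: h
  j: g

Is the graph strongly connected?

There is no directed path from c to h, so the graph is not strongly connected.

No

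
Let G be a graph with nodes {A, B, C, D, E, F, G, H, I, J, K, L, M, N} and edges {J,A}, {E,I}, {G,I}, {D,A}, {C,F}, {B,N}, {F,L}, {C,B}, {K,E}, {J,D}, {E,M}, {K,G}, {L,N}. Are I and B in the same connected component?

The component containing I is {E, G, I, K, M}, and B is not in it.

No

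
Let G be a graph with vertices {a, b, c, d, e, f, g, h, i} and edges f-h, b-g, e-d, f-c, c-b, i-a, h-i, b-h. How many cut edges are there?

The edges on the cycle f-c-b-h-f are not bridges since each lies on that cycle.
But removing h-i disconnects h from i; removing i-a disconnects i from a; removing b-g disconnects b from g; removing d-e disconnects d from e — these are bridges.
That makes 4 bridges.

4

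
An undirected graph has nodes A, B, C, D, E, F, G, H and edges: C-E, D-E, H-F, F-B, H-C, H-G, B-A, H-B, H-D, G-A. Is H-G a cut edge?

After removing H-G, the path H-B-A-G still connects them, so the edge is not a bridge.

No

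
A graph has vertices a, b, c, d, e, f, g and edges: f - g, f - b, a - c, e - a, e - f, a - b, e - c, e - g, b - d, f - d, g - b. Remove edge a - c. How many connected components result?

a and c are still connected via a-e-c, so the component count stays at 1.

1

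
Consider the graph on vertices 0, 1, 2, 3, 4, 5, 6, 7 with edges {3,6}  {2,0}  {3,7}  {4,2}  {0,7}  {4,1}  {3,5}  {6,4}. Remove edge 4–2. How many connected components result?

4 and 2 are still connected via 4-6-3-7-0-2, so the component count stays at 1.

1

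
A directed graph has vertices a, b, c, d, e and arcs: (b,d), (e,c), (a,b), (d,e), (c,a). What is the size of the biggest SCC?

5

{a, b, c, d, e} are all mutually reachable — one SCC of size 5.
The largest has 5 vertices.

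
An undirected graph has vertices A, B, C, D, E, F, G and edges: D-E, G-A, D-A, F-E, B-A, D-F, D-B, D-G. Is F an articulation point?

Deleting F leaves 2 components (was 2), so F is not a cut vertex.

No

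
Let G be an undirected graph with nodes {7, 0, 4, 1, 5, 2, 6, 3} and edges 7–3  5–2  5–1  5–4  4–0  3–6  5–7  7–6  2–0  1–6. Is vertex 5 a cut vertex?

Yes

Deleting 5 raises the number of components from 1 to 2, so 5 is a cut vertex.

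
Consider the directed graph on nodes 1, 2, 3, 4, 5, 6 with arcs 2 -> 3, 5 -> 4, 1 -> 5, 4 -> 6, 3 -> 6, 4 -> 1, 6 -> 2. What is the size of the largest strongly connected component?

{1, 4, 5} are all mutually reachable — one SCC of size 3.
{2, 3, 6} are all mutually reachable — one SCC of size 3.
The largest has 3 vertices.

3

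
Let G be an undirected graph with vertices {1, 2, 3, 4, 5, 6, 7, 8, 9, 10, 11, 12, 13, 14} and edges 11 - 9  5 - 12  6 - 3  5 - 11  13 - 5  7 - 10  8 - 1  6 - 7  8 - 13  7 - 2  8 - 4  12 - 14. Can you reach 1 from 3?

The component containing 3 is {2, 3, 6, 7, 10}, and 1 is not in it.

No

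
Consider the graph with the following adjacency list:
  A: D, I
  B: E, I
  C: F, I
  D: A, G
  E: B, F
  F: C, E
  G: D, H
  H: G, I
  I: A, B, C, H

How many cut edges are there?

0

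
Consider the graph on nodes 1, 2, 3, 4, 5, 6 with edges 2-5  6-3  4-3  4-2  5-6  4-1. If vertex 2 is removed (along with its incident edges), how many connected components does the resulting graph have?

1

With 2 gone, the remaining components are: {1, 3, 4, 5, 6}.
That is 1 component.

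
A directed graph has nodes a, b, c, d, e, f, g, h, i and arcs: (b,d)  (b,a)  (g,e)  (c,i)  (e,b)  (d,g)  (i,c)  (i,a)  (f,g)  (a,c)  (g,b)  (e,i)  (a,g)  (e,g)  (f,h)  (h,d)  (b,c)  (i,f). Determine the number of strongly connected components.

{a, b, c, d, e, f, g, h, i} are all mutually reachable — one SCC of size 9.
That gives 1 strongly connected component.

1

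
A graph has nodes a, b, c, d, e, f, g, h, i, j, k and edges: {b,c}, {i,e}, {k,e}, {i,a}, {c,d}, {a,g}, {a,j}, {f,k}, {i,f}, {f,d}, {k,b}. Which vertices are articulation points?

a, i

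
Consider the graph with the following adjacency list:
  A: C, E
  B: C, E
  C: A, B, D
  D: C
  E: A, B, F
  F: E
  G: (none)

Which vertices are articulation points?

C, E

Removing C increases the component count from 2 to 3, so C is a cut vertex.
Removing E increases the component count from 2 to 3, so E is a cut vertex.
By contrast removing A leaves 2 components; it is not a cut vertex. No other vertex is a cut vertex either.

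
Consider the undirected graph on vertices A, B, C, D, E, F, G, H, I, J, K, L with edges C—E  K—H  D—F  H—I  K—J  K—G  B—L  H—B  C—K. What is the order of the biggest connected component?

9

A is isolated — a component by itself.
Starting from D we can reach D, F. That is one component of size 2.
Starting from B we can reach B, C, E, G, H, I, J, K, L. That is one component of size 9.
The largest has 9 vertices.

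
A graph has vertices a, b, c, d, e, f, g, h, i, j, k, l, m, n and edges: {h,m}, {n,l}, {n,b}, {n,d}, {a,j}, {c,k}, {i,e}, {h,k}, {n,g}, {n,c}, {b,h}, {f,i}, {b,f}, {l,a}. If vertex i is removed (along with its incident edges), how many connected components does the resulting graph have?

With i gone, the remaining components are: {e}; {a, b, c, d, f, g, h, j, k, l, m, n}.
That is 2 components.

2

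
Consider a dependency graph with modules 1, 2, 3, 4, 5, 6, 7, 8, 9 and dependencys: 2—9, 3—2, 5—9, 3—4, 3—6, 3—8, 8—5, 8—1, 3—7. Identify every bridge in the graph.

1-8, 3-4, 3-6, 3-7

The edges on the cycle 3-8-5-9-2-3 are not bridges since each lies on that cycle.
But removing 3—7 disconnects 3 from 7; removing 1—8 disconnects 1 from 8; removing 4—3 disconnects 4 from 3; removing 3—6 disconnects 3 from 6 — these are bridges.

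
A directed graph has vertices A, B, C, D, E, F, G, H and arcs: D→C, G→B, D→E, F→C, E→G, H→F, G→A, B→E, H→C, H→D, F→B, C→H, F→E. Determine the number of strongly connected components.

3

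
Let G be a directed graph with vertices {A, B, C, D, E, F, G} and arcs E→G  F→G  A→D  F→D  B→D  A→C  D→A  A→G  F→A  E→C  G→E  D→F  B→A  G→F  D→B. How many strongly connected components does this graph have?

{A, B, D, E, F, G} are all mutually reachable — one SCC of size 6.
{C} is an SCC by itself.
That gives 2 strongly connected components.

2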